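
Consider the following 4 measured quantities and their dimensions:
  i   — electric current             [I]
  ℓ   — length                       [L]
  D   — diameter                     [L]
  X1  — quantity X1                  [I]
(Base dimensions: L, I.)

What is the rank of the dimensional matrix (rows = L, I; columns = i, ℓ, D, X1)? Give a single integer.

2

Dimensional matrix (L×I by i×ℓ×D×X1):
  L: [ 0  1  1  0]
  I: [ 1  0  0  1]
Echelon form has 2 nonzero rows (pivots: i,ℓ)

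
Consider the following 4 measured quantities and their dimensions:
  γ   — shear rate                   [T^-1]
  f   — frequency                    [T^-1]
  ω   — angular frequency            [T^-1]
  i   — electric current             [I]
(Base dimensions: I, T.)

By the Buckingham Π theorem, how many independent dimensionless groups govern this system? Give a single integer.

2

Exponent matrix [I,T] × [γ,f,ω,i]:
  I: [ 0  0  0  1]
  T: [-1 -1 -1  0]
Echelon form has 2 nonzero rows (pivots: γ,i)
4 vars − rank 2 = 2 Π groups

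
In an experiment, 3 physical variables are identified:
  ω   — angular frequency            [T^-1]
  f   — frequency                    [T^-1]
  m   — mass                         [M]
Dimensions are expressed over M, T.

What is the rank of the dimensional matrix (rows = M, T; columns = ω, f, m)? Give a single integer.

2

Dimensional matrix (M×T by ω×f×m):
  M: [ 0  0  1]
  T: [-1 -1  0]
Row reduction gives pivot columns ω,m; rank = 2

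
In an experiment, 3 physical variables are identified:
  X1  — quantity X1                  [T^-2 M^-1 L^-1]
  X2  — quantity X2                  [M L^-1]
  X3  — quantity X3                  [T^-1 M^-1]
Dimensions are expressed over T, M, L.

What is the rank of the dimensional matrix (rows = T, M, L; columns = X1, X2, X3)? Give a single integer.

2

Dimensional matrix (T×M×L by X1×X2×X3):
  T: [-2  0 -1]
  M: [-1  1 -1]
  L: [-1 -1  0]
Echelon form has 2 nonzero rows (pivots: X1,X2)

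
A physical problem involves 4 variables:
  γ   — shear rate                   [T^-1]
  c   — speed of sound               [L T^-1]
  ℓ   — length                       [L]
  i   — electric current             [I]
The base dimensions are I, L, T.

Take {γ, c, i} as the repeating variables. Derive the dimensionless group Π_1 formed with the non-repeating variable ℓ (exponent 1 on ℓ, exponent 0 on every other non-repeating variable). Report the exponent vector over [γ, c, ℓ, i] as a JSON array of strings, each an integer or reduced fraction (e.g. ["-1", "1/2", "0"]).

["1", "-1", "1", "0"]

Exponent matrix [I,L,T] × [γ,c,ℓ,i]:
  I: [ 0  0  0  1]
  L: [ 0  1  1  0]
  T: [-1 -1  0  0]
Row reduction gives pivot columns γ,c,i; rank = 3
Pivot set = {γ,c,i}, free = {ℓ}
RREF:
  r0: [   1    0   -1    0]
  r1: [   0    1    1    0]
  r2: [   0    0    0    1]
Fix exponent of ℓ at 1; solve each RREF row for its pivot's exponent:
  r0: exp(γ) + (-1)·1 = 0 ⇒ exp(γ) = 1
  r1: exp(c) + (1)·1 = 0 ⇒ exp(c) = -1
  r2: exp(i) + (0)·1 = 0 ⇒ exp(i) = 0
Π_1 = γ · c^-1 · ℓ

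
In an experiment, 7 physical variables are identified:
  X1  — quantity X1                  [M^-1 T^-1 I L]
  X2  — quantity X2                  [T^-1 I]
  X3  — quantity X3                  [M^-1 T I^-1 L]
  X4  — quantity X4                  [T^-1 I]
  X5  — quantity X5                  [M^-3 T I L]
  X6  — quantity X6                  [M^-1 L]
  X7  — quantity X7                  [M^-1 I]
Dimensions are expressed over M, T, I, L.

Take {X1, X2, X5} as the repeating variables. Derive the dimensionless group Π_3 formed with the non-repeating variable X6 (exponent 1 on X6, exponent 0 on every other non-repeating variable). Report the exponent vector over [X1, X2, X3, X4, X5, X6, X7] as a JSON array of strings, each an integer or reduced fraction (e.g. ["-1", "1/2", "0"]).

["-1", "1", "0", "0", "0", "1", "0"]

Dimensional matrix (M×T×I×L by X1×X2×X3×X4×X5×X6×X7):
  M: [-1  0 -1  0 -3 -1 -1]
  T: [-1 -1  1 -1  1  0  0]
  I: [ 1  1 -1  1  1  0  1]
  L: [ 1  0  1  0  1  1  0]
Echelon form has 3 nonzero rows (pivots: X1,X2,X5)
Pivot set = {X1,X2,X5}, free = {X3,X4,X6,X7}
RREF:
  r0: [   1    0    1    0    0    1 -1/2]
  r1: [   0    1   -2    1    0   -1    1]
  r2: [   0    0    0    0    1    0  1/2]
  r3: [   0    0    0    0    0    0    0]
Fix exponent of X6 at 1, X3 at 0, X4 at 0, X7 at 0; solve each RREF row for its pivot's exponent:
  r0: exp(X1) + (1)·1 = 0 ⇒ exp(X1) = -1
  r1: exp(X2) + (-1)·1 = 0 ⇒ exp(X2) = 1
  r2: exp(X5) + (0)·1 = 0 ⇒ exp(X5) = 0
Π_3 = X1^-1 · X2 · X6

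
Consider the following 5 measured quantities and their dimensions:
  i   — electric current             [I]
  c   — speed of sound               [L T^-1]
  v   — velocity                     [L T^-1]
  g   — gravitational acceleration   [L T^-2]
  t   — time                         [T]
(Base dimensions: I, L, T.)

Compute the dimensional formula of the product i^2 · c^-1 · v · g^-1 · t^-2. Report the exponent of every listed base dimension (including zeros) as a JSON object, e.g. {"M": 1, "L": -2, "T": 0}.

Write exponents as rows I,L,T / cols i,c,v,g,t:
  I: [ 1  0  0  0  0]
  L: [ 0  1  1  1  0]
  T: [ 0 -1 -1 -2  1]
  [I]: (2)·1+(-1)·0+(1)·0+(-1)·0+(-2)·0 = 2
  [L]: (2)·0+(-1)·1+(1)·1+(-1)·1+(-2)·0 = -1
  [T]: (2)·0+(-1)·-1+(1)·-1+(-1)·-2+(-2)·1 = 0
⇒ I^2 L^-1

{"I": 2, "L": -1, "T": 0}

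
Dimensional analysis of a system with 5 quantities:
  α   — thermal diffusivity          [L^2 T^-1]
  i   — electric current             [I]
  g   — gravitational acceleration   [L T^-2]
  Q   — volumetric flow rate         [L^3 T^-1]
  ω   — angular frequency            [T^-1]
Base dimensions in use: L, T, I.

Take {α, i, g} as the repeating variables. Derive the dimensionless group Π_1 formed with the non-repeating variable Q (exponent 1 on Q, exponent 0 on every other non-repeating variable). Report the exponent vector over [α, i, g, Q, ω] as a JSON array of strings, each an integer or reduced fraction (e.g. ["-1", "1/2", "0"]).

Write exponents as rows L,T,I / cols α,i,g,Q,ω:
  L: [ 2  0  1  3  0]
  T: [-1  0 -2 -1 -1]
  I: [ 0  1  0  0  0]
Row reduction gives pivot columns α,i,g; rank = 3
Repeat: α,i,g; free: Q,ω
RREF:
  r0: [   1    0    0  5/3 -1/3]
  r1: [   0    1    0    0    0]
  r2: [   0    0    1 -1/3  2/3]
Fix exponent of Q at 1, ω at 0; solve each RREF row for its pivot's exponent:
  r0: exp(α) + (5/3)·1 = 0 ⇒ exp(α) = -5/3
  r1: exp(i) + (0)·1 = 0 ⇒ exp(i) = 0
  r2: exp(g) + (-1/3)·1 = 0 ⇒ exp(g) = 1/3
Π_1 = α^(-5/3) · g^(1/3) · Q

["-5/3", "0", "1/3", "1", "0"]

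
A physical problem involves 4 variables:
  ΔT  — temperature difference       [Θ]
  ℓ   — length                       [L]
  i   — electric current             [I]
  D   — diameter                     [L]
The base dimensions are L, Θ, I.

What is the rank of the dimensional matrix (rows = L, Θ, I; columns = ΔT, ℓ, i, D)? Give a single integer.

3

Exponent matrix [L,Θ,I] × [ΔT,ℓ,i,D]:
  L: [ 0  1  0  1]
  Θ: [ 1  0  0  0]
  I: [ 0  0  1  0]
Echelon form has 3 nonzero rows (pivots: ΔT,ℓ,i)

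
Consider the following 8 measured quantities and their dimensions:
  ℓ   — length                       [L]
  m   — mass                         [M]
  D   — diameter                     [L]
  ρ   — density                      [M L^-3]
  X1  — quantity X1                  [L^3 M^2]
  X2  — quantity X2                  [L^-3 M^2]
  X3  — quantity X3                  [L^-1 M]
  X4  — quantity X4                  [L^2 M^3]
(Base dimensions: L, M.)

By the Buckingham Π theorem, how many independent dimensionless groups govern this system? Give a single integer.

6

Dimensional matrix (L×M by ℓ×m×D×ρ×X1×X2×X3×X4):
  L: [ 1  0  1 -3  3 -3 -1  2]
  M: [ 0  1  0  1  2  2  1  3]
RREF → pivots at {ℓ,m} ⇒ r = 2
8 vars − rank 2 = 6 Π groups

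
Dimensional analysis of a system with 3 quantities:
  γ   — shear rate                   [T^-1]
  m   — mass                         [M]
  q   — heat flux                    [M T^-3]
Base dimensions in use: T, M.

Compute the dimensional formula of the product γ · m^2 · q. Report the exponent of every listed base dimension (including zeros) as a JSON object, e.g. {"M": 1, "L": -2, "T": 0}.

Dimensional matrix (T×M by γ×m×q):
  T: [-1  0 -3]
  M: [ 0  1  1]
  [T]: (1)·-1+(2)·0+(1)·-3 = -4
  [M]: (1)·0+(2)·1+(1)·1 = 3
⇒ T^-4 M^3

{"T": -4, "M": 3}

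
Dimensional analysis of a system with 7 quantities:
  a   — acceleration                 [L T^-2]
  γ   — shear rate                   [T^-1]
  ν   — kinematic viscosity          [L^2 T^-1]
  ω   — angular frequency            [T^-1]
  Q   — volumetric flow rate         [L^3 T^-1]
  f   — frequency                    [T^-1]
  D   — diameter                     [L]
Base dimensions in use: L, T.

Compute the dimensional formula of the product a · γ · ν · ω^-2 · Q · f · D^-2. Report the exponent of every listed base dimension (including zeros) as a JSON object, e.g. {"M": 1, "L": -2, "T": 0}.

{"L": 4, "T": -4}

Write exponents as rows L,T / cols a,γ,ν,ω,Q,f,D:
  L: [ 1  0  2  0  3  0  1]
  T: [-2 -1 -1 -1 -1 -1  0]
  [L]: (1)·1+(1)·0+(1)·2+(-2)·0+(1)·3+(1)·0+(-2)·1 = 4
  [T]: (1)·-2+(1)·-1+(1)·-1+(-2)·-1+(1)·-1+(1)·-1+(-2)·0 = -4
⇒ L^4 T^-4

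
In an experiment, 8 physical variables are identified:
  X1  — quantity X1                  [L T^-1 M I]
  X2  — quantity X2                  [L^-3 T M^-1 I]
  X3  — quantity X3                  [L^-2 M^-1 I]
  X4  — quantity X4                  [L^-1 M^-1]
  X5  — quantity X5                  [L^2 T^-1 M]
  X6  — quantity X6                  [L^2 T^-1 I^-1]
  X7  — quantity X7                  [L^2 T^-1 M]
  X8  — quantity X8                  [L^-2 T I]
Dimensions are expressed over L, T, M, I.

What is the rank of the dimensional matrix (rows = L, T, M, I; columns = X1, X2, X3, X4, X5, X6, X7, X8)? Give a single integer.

3

Write exponents as rows L,T,M,I / cols X1,X2,X3,X4,X5,X6,X7,X8:
  L: [ 1 -3 -2 -1  2  2  2 -2]
  T: [-1  1  0  0 -1 -1 -1  1]
  M: [ 1 -1 -1 -1  1  0  1  0]
  I: [ 1  1  1  0  0 -1  0  1]
RREF → pivots at {X1,X2,X3} ⇒ r = 3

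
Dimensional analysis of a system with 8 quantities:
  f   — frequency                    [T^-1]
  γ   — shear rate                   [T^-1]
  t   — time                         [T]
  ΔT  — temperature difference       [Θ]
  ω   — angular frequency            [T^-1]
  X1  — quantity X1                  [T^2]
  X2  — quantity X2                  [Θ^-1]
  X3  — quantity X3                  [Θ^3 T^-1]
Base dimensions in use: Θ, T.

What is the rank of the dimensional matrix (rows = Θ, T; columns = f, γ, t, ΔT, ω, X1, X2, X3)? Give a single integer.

Write exponents as rows Θ,T / cols f,γ,t,ΔT,ω,X1,X2,X3:
  Θ: [ 0  0  0  1  0  0 -1  3]
  T: [-1 -1  1  0 -1  2  0 -1]
Echelon form has 2 nonzero rows (pivots: f,ΔT)

2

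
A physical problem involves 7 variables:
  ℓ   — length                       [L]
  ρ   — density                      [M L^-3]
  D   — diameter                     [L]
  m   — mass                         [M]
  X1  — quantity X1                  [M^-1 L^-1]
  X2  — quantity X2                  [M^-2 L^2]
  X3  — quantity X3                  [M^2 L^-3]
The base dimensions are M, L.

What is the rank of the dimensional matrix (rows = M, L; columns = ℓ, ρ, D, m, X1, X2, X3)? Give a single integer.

2

Dimensional matrix (M×L by ℓ×ρ×D×m×X1×X2×X3):
  M: [ 0  1  0  1 -1 -2  2]
  L: [ 1 -3  1  0 -1  2 -3]
Row reduction gives pivot columns ℓ,ρ; rank = 2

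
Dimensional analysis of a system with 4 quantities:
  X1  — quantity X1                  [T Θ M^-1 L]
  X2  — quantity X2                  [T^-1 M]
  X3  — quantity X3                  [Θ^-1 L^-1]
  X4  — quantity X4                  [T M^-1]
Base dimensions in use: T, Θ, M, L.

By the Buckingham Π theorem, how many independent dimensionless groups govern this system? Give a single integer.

Exponent matrix [T,Θ,M,L] × [X1,X2,X3,X4]:
  T: [ 1 -1  0  1]
  Θ: [ 1  0 -1  0]
  M: [-1  1  0 -1]
  L: [ 1  0 -1  0]
Row reduction gives pivot columns X1,X2; rank = 2
4 vars − rank 2 = 2 Π groups

2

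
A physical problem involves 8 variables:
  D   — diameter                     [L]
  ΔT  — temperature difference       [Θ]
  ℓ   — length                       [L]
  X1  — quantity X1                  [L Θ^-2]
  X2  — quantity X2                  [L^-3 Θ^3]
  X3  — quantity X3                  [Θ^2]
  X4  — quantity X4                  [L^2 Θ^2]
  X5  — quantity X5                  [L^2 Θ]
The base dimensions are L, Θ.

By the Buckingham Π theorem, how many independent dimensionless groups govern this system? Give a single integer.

6

Dimensional matrix (L×Θ by D×ΔT×ℓ×X1×X2×X3×X4×X5):
  L: [ 1  0  1  1 -3  0  2  2]
  Θ: [ 0  1  0 -2  3  2  2  1]
Echelon form has 2 nonzero rows (pivots: D,ΔT)
Π count = n − r = 8 − 2 = 6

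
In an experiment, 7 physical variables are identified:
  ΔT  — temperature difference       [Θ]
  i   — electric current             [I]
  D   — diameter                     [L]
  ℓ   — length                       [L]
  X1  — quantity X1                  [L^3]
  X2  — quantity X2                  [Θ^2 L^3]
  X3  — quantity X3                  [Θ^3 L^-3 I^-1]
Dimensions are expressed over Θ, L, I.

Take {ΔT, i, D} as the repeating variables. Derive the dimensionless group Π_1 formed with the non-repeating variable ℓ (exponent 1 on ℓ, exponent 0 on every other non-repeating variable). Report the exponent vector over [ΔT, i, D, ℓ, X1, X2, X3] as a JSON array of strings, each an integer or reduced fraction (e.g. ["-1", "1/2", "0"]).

["0", "0", "-1", "1", "0", "0", "0"]

Write exponents as rows Θ,L,I / cols ΔT,i,D,ℓ,X1,X2,X3:
  Θ: [ 1  0  0  0  0  2  3]
  L: [ 0  0  1  1  3  3 -3]
  I: [ 0  1  0  0  0  0 -1]
Echelon form has 3 nonzero rows (pivots: ΔT,i,D)
Repeat: ΔT,i,D; free: ℓ,X1,X2,X3
RREF:
  r0: [   1    0    0    0    0    2    3]
  r1: [   0    1    0    0    0    0   -1]
  r2: [   0    0    1    1    3    3   -3]
Fix exponent of ℓ at 1, X1 at 0, X2 at 0, X3 at 0; solve each RREF row for its pivot's exponent:
  r0: exp(ΔT) + (0)·1 = 0 ⇒ exp(ΔT) = 0
  r1: exp(i) + (0)·1 = 0 ⇒ exp(i) = 0
  r2: exp(D) + (1)·1 = 0 ⇒ exp(D) = -1
Π_1 = D^-1 · ℓ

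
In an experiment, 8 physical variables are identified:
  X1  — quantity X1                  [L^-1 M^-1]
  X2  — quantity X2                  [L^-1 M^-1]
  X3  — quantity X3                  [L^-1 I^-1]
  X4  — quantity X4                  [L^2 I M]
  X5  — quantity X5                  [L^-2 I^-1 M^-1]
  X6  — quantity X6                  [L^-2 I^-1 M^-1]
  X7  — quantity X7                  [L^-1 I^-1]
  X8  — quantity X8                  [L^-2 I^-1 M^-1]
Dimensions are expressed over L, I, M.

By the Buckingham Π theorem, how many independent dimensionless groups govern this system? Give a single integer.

Dimensional matrix (L×I×M by X1×X2×X3×X4×X5×X6×X7×X8):
  L: [-1 -1 -1  2 -2 -2 -1 -2]
  I: [ 0  0 -1  1 -1 -1 -1 -1]
  M: [-1 -1  0  1 -1 -1  0 -1]
Echelon form has 2 nonzero rows (pivots: X1,X3)
Π count = n − r = 8 − 2 = 6

6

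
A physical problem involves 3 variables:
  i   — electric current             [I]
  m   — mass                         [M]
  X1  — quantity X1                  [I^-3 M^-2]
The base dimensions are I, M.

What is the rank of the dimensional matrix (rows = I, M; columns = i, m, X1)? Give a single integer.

Dimensional matrix (I×M by i×m×X1):
  I: [ 1  0 -3]
  M: [ 0  1 -2]
RREF → pivots at {i,m} ⇒ r = 2

2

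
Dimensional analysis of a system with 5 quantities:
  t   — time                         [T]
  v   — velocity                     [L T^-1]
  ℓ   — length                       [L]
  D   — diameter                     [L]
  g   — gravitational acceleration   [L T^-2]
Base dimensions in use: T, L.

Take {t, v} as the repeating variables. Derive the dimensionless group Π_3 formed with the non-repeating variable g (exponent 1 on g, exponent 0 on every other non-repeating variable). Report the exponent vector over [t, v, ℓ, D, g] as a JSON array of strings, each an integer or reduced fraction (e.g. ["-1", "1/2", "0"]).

["1", "-1", "0", "0", "1"]

Exponent matrix [T,L] × [t,v,ℓ,D,g]:
  T: [ 1 -1  0  0 -2]
  L: [ 0  1  1  1  1]
RREF → pivots at {t,v} ⇒ r = 2
Pivot set = {t,v}, free = {ℓ,D,g}
RREF:
  r0: [   1    0    1    1   -1]
  r1: [   0    1    1    1    1]
Fix exponent of g at 1, ℓ at 0, D at 0; solve each RREF row for its pivot's exponent:
  r0: exp(t) + (-1)·1 = 0 ⇒ exp(t) = 1
  r1: exp(v) + (1)·1 = 0 ⇒ exp(v) = -1
Π_3 = t · v^-1 · g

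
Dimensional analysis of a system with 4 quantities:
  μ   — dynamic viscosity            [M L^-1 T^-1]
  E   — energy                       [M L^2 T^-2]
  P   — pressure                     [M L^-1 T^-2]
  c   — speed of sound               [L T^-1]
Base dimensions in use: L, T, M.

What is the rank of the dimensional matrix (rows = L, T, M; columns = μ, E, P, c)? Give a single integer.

Dimensional matrix (L×T×M by μ×E×P×c):
  L: [-1  2 -1  1]
  T: [-1 -2 -2 -1]
  M: [ 1  1  1  0]
Echelon form has 3 nonzero rows (pivots: μ,E,P)

3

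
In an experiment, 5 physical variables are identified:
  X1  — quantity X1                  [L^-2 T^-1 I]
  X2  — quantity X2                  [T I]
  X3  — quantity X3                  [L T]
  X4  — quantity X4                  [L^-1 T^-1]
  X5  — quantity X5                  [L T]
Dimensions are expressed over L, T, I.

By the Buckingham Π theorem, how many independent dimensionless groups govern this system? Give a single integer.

3

Dimensional matrix (L×T×I by X1×X2×X3×X4×X5):
  L: [-2  0  1 -1  1]
  T: [-1  1  1 -1  1]
  I: [ 1  1  0  0  0]
RREF → pivots at {X1,X2} ⇒ r = 2
Π count = n − r = 5 − 2 = 3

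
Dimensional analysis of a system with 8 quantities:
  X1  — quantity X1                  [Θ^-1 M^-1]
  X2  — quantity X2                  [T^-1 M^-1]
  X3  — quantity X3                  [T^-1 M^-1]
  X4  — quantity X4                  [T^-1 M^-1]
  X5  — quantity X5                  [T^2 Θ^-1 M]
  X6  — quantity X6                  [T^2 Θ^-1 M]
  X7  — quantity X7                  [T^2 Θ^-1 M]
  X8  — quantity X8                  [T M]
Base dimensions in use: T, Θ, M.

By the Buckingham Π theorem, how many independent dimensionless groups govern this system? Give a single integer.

Dimensional matrix (T×Θ×M by X1×X2×X3×X4×X5×X6×X7×X8):
  T: [ 0 -1 -1 -1  2  2  2  1]
  Θ: [-1  0  0  0 -1 -1 -1  0]
  M: [-1 -1 -1 -1  1  1  1  1]
Row reduction gives pivot columns X1,X2; rank = 2
8 vars − rank 2 = 6 Π groups

6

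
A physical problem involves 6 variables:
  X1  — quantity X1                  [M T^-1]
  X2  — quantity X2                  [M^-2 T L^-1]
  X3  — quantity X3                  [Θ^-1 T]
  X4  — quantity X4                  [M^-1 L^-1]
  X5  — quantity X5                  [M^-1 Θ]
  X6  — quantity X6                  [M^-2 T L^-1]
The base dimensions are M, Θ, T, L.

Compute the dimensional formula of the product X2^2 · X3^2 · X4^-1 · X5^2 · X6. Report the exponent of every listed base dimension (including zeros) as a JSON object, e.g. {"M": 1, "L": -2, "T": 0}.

{"M": -7, "Θ": 0, "T": 5, "L": -2}

Dimensional matrix (M×Θ×T×L by X1×X2×X3×X4×X5×X6):
  M: [ 1 -2  0 -1 -1 -2]
  Θ: [ 0  0 -1  0  1  0]
  T: [-1  1  1  0  0  1]
  L: [ 0 -1  0 -1  0 -1]
  [M]: (2)·-2+(2)·0+(-1)·-1+(2)·-1+(1)·-2 = -7
  [Θ]: (2)·0+(2)·-1+(-1)·0+(2)·1+(1)·0 = 0
  [T]: (2)·1+(2)·1+(-1)·0+(2)·0+(1)·1 = 5
  [L]: (2)·-1+(2)·0+(-1)·-1+(2)·0+(1)·-1 = -2
⇒ M^-7 T^5 L^-2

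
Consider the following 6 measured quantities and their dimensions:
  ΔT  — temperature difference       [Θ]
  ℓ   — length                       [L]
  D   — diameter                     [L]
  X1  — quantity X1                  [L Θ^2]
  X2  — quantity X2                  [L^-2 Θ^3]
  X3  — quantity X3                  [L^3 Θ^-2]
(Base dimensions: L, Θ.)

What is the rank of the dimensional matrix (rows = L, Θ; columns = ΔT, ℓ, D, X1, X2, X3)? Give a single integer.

Exponent matrix [L,Θ] × [ΔT,ℓ,D,X1,X2,X3]:
  L: [ 0  1  1  1 -2  3]
  Θ: [ 1  0  0  2  3 -2]
Row reduction gives pivot columns ΔT,ℓ; rank = 2

2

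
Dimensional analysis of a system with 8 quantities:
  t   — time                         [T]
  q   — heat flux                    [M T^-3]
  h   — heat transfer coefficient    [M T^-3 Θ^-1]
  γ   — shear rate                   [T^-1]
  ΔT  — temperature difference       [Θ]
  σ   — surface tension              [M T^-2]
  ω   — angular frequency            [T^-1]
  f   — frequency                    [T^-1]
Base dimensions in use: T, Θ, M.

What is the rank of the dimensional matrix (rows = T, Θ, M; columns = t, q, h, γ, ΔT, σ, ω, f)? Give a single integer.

Dimensional matrix (T×Θ×M by t×q×h×γ×ΔT×σ×ω×f):
  T: [ 1 -3 -3 -1  0 -2 -1 -1]
  Θ: [ 0  0 -1  0  1  0  0  0]
  M: [ 0  1  1  0  0  1  0  0]
Row reduction gives pivot columns t,q,h; rank = 3

3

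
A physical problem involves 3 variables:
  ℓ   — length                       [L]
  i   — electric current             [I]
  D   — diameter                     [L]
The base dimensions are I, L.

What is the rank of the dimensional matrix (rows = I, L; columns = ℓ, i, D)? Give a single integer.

Dimensional matrix (I×L by ℓ×i×D):
  I: [ 0  1  0]
  L: [ 1  0  1]
RREF → pivots at {ℓ,i} ⇒ r = 2

2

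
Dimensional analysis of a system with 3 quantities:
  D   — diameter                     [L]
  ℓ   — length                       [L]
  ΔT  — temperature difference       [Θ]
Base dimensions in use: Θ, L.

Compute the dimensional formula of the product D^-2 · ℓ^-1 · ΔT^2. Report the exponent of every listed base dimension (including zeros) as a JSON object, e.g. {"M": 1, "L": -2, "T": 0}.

{"Θ": 2, "L": -3}

Dimensional matrix (Θ×L by D×ℓ×ΔT):
  Θ: [ 0  0  1]
  L: [ 1  1  0]
  [Θ]: (-2)·0+(-1)·0+(2)·1 = 2
  [L]: (-2)·1+(-1)·1+(2)·0 = -3
⇒ Θ^2 L^-3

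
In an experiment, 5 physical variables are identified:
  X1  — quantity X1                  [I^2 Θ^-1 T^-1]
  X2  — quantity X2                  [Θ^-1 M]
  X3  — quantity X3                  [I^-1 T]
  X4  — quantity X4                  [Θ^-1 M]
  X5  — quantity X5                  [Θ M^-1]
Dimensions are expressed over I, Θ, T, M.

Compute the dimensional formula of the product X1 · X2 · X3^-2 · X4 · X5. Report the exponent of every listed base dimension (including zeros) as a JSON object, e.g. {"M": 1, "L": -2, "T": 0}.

{"I": 4, "Θ": -2, "T": -3, "M": 1}

Dimensional matrix (I×Θ×T×M by X1×X2×X3×X4×X5):
  I: [ 2  0 -1  0  0]
  Θ: [-1 -1  0 -1  1]
  T: [-1  0  1  0  0]
  M: [ 0  1  0  1 -1]
  [I]: (1)·2+(1)·0+(-2)·-1+(1)·0+(1)·0 = 4
  [Θ]: (1)·-1+(1)·-1+(-2)·0+(1)·-1+(1)·1 = -2
  [T]: (1)·-1+(1)·0+(-2)·1+(1)·0+(1)·0 = -3
  [M]: (1)·0+(1)·1+(-2)·0+(1)·1+(1)·-1 = 1
⇒ I^4 Θ^-2 T^-3 M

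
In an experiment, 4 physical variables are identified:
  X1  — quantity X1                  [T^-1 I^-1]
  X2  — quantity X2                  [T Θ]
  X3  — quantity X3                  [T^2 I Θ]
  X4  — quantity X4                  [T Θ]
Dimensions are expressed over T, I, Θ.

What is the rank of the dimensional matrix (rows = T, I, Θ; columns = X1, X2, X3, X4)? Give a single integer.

2

Dimensional matrix (T×I×Θ by X1×X2×X3×X4):
  T: [-1  1  2  1]
  I: [-1  0  1  0]
  Θ: [ 0  1  1  1]
RREF → pivots at {X1,X2} ⇒ r = 2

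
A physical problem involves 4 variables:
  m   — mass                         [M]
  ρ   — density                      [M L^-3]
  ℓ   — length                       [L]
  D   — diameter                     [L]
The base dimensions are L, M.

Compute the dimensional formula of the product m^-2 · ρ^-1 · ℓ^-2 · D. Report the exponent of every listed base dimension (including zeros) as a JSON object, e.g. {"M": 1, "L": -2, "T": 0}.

{"L": 2, "M": -3}

Dimensional matrix (L×M by m×ρ×ℓ×D):
  L: [ 0 -3  1  1]
  M: [ 1  1  0  0]
  [L]: (-2)·0+(-1)·-3+(-2)·1+(1)·1 = 2
  [M]: (-2)·1+(-1)·1+(-2)·0+(1)·0 = -3
⇒ L^2 M^-3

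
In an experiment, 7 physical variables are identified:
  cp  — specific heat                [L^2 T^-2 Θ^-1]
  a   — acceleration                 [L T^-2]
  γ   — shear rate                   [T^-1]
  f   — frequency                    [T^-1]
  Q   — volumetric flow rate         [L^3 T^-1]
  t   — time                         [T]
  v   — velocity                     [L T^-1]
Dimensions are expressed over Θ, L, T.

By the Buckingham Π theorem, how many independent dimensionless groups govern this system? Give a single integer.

Exponent matrix [Θ,L,T] × [cp,a,γ,f,Q,t,v]:
  Θ: [-1  0  0  0  0  0  0]
  L: [ 2  1  0  0  3  0  1]
  T: [-2 -2 -1 -1 -1  1 -1]
Row reduction gives pivot columns cp,a,γ; rank = 3
7 vars − rank 3 = 4 Π groups

4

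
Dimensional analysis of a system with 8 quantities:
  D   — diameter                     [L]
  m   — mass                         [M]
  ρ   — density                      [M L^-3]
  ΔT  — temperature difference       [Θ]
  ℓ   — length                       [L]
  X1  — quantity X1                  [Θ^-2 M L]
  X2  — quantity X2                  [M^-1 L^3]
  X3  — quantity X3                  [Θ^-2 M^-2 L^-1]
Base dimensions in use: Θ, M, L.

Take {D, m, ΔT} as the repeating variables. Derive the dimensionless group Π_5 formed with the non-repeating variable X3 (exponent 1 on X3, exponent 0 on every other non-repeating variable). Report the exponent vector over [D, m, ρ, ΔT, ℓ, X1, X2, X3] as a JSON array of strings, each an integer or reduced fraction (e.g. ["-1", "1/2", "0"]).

Dimensional matrix (Θ×M×L by D×m×ρ×ΔT×ℓ×X1×X2×X3):
  Θ: [ 0  0  0  1  0 -2  0 -2]
  M: [ 0  1  1  0  0  1 -1 -2]
  L: [ 1  0 -3  0  1  1  3 -1]
RREF → pivots at {D,m,ΔT} ⇒ r = 3
Repeat: D,m,ΔT; free: ρ,ℓ,X1,X2,X3
RREF:
  r0: [   1    0   -3    0    1    1    3   -1]
  r1: [   0    1    1    0    0    1   -1   -2]
  r2: [   0    0    0    1    0   -2    0   -2]
Fix exponent of X3 at 1, ρ at 0, ℓ at 0, X1 at 0, X2 at 0; solve each RREF row for its pivot's exponent:
  r0: exp(D) + (-1)·1 = 0 ⇒ exp(D) = 1
  r1: exp(m) + (-2)·1 = 0 ⇒ exp(m) = 2
  r2: exp(ΔT) + (-2)·1 = 0 ⇒ exp(ΔT) = 2
Π_5 = D · m^2 · ΔT^2 · X3

["1", "2", "0", "2", "0", "0", "0", "1"]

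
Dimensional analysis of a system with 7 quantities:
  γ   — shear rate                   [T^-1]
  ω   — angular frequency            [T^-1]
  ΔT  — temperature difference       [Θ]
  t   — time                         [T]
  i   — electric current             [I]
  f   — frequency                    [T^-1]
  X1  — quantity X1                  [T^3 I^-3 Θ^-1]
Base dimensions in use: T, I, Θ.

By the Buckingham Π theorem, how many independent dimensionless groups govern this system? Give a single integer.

Write exponents as rows T,I,Θ / cols γ,ω,ΔT,t,i,f,X1:
  T: [-1 -1  0  1  0 -1  3]
  I: [ 0  0  0  0  1  0 -3]
  Θ: [ 0  0  1  0  0  0 -1]
Row reduction gives pivot columns γ,ΔT,i; rank = 3
7 vars − rank 3 = 4 Π groups

4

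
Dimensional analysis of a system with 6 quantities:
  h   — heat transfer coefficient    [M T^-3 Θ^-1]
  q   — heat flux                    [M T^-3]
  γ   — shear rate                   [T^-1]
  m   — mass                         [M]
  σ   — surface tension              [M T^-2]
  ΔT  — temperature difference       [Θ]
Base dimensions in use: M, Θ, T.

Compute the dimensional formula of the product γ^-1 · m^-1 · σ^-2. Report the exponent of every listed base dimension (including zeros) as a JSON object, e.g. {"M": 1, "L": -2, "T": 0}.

Dimensional matrix (M×Θ×T by h×q×γ×m×σ×ΔT):
  M: [ 1  1  0  1  1  0]
  Θ: [-1  0  0  0  0  1]
  T: [-3 -3 -1  0 -2  0]
  [M]: (-1)·0+(-1)·1+(-2)·1 = -3
  [Θ]: (-1)·0+(-1)·0+(-2)·0 = 0
  [T]: (-1)·-1+(-1)·0+(-2)·-2 = 5
⇒ M^-3 T^5

{"M": -3, "Θ": 0, "T": 5}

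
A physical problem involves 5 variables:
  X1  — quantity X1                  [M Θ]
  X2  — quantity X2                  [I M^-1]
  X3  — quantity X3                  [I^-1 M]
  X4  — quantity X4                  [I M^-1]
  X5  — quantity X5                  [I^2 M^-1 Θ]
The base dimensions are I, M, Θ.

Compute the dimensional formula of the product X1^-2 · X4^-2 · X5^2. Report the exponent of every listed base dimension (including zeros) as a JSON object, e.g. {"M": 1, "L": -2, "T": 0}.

Write exponents as rows I,M,Θ / cols X1,X2,X3,X4,X5:
  I: [ 0  1 -1  1  2]
  M: [ 1 -1  1 -1 -1]
  Θ: [ 1  0  0  0  1]
  [I]: (-2)·0+(-2)·1+(2)·2 = 2
  [M]: (-2)·1+(-2)·-1+(2)·-1 = -2
  [Θ]: (-2)·1+(-2)·0+(2)·1 = 0
⇒ I^2 M^-2

{"I": 2, "M": -2, "Θ": 0}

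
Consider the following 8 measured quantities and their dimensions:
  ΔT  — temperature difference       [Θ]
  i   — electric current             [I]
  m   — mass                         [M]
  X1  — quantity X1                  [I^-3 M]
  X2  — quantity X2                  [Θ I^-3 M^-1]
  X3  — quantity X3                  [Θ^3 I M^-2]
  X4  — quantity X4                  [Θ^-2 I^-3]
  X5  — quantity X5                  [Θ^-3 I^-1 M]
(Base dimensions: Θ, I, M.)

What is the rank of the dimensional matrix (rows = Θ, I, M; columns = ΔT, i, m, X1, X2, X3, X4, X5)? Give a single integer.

Write exponents as rows Θ,I,M / cols ΔT,i,m,X1,X2,X3,X4,X5:
  Θ: [ 1  0  0  0  1  3 -2 -3]
  I: [ 0  1  0 -3 -3  1 -3 -1]
  M: [ 0  0  1  1 -1 -2  0  1]
Row reduction gives pivot columns ΔT,i,m; rank = 3

3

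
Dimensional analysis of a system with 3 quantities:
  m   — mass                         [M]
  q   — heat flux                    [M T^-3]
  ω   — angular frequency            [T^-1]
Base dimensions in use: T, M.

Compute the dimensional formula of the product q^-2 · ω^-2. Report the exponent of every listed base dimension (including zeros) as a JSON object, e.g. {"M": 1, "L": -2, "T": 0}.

{"T": 8, "M": -2}

Write exponents as rows T,M / cols m,q,ω:
  T: [ 0 -3 -1]
  M: [ 1  1  0]
  [T]: (-2)·-3+(-2)·-1 = 8
  [M]: (-2)·1+(-2)·0 = -2
⇒ T^8 M^-2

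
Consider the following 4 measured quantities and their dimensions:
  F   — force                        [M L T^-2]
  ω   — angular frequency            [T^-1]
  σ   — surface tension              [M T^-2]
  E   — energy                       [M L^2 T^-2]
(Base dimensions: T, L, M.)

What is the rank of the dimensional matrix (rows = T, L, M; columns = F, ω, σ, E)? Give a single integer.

Exponent matrix [T,L,M] × [F,ω,σ,E]:
  T: [-2 -1 -2 -2]
  L: [ 1  0  0  2]
  M: [ 1  0  1  1]
Row reduction gives pivot columns F,ω,σ; rank = 3

3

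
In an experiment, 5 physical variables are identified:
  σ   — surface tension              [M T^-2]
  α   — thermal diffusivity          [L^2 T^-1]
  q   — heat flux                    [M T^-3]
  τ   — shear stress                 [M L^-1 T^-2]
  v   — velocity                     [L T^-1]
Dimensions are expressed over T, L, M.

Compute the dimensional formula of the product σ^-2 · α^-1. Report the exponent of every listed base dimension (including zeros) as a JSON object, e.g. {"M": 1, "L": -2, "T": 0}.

{"T": 5, "L": -2, "M": -2}

Dimensional matrix (T×L×M by σ×α×q×τ×v):
  T: [-2 -1 -3 -2 -1]
  L: [ 0  2  0 -1  1]
  M: [ 1  0  1  1  0]
  [T]: (-2)·-2+(-1)·-1 = 5
  [L]: (-2)·0+(-1)·2 = -2
  [M]: (-2)·1+(-1)·0 = -2
⇒ T^5 L^-2 M^-2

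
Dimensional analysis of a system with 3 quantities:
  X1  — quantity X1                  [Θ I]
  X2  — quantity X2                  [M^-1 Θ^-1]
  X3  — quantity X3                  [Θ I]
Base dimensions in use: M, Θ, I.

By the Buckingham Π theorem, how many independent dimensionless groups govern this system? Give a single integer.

Exponent matrix [M,Θ,I] × [X1,X2,X3]:
  M: [ 0 -1  0]
  Θ: [ 1 -1  1]
  I: [ 1  0  1]
Row reduction gives pivot columns X1,X2; rank = 2
n=3, r=2 ⇒ 1 dimensionless group

1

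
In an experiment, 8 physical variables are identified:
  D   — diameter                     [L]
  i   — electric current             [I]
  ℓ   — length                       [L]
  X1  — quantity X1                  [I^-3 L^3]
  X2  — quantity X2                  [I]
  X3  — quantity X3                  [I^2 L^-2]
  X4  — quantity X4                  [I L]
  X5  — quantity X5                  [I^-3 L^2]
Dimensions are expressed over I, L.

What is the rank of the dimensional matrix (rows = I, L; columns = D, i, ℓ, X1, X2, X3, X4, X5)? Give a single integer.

Write exponents as rows I,L / cols D,i,ℓ,X1,X2,X3,X4,X5:
  I: [ 0  1  0 -3  1  2  1 -3]
  L: [ 1  0  1  3  0 -2  1  2]
Echelon form has 2 nonzero rows (pivots: D,i)

2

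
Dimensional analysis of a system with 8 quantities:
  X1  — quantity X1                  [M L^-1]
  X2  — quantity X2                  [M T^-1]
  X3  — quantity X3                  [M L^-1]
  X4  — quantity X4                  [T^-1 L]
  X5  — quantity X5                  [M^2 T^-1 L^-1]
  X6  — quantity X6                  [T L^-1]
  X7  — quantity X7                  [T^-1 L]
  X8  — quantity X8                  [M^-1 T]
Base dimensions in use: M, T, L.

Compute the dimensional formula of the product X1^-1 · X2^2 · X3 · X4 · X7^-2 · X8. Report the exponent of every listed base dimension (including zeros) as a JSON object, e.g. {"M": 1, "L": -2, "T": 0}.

{"M": 1, "T": 0, "L": -1}

Exponent matrix [M,T,L] × [X1,X2,X3,X4,X5,X6,X7,X8]:
  M: [ 1  1  1  0  2  0  0 -1]
  T: [ 0 -1  0 -1 -1  1 -1  1]
  L: [-1  0 -1  1 -1 -1  1  0]
  [M]: (-1)·1+(2)·1+(1)·1+(1)·0+(-2)·0+(1)·-1 = 1
  [T]: (-1)·0+(2)·-1+(1)·0+(1)·-1+(-2)·-1+(1)·1 = 0
  [L]: (-1)·-1+(2)·0+(1)·-1+(1)·1+(-2)·1+(1)·0 = -1
⇒ M L^-1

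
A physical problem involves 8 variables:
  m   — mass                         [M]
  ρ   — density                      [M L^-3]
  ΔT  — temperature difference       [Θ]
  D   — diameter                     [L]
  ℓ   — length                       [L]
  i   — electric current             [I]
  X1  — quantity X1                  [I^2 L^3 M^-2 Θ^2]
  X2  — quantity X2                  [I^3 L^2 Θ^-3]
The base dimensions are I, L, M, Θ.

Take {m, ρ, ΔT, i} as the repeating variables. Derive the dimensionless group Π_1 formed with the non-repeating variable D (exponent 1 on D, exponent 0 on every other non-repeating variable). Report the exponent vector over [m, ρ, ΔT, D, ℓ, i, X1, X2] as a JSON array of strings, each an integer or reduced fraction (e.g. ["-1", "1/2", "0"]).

Exponent matrix [I,L,M,Θ] × [m,ρ,ΔT,D,ℓ,i,X1,X2]:
  I: [ 0  0  0  0  0  1  2  3]
  L: [ 0 -3  0  1  1  0  3  2]
  M: [ 1  1  0  0  0  0 -2  0]
  Θ: [ 0  0  1  0  0  0  2 -3]
Row reduction gives pivot columns m,ρ,ΔT,i; rank = 4
Pivot set = {m,ρ,ΔT,i}, free = {D,ℓ,X1,X2}
RREF:
  r0: [   1    0    0  1/3  1/3    0   -1  2/3]
  r1: [   0    1    0 -1/3 -1/3    0   -1 -2/3]
  r2: [   0    0    1    0    0    0    2   -3]
  r3: [   0    0    0    0    0    1    2    3]
Fix exponent of D at 1, ℓ at 0, X1 at 0, X2 at 0; solve each RREF row for its pivot's exponent:
  r0: exp(m) + (1/3)·1 = 0 ⇒ exp(m) = -1/3
  r1: exp(ρ) + (-1/3)·1 = 0 ⇒ exp(ρ) = 1/3
  r2: exp(ΔT) + (0)·1 = 0 ⇒ exp(ΔT) = 0
  r3: exp(i) + (0)·1 = 0 ⇒ exp(i) = 0
Π_1 = m^(-1/3) · ρ^(1/3) · D

["-1/3", "1/3", "0", "1", "0", "0", "0", "0"]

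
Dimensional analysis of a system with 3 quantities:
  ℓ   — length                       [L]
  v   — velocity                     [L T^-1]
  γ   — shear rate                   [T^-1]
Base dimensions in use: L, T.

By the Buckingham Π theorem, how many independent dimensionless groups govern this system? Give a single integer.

Dimensional matrix (L×T by ℓ×v×γ):
  L: [ 1  1  0]
  T: [ 0 -1 -1]
RREF → pivots at {ℓ,v} ⇒ r = 2
3 vars − rank 2 = 1 Π group

1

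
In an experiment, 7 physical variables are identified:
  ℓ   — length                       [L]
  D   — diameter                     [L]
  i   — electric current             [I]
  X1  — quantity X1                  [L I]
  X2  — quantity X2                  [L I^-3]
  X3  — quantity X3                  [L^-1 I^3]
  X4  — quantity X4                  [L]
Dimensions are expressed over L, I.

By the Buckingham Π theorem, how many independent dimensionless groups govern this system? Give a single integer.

5

Write exponents as rows L,I / cols ℓ,D,i,X1,X2,X3,X4:
  L: [ 1  1  0  1  1 -1  1]
  I: [ 0  0  1  1 -3  3  0]
Echelon form has 2 nonzero rows (pivots: ℓ,i)
7 vars − rank 2 = 5 Π groups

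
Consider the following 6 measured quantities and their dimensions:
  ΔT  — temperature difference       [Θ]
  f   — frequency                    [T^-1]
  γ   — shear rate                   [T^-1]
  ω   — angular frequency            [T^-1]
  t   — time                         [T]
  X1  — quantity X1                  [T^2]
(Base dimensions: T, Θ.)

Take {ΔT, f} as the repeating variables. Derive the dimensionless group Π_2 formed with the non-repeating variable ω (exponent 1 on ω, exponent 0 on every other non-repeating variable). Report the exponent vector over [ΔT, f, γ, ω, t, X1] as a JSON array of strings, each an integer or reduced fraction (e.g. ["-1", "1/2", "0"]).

Dimensional matrix (T×Θ by ΔT×f×γ×ω×t×X1):
  T: [ 0 -1 -1 -1  1  2]
  Θ: [ 1  0  0  0  0  0]
Row reduction gives pivot columns ΔT,f; rank = 2
Repeat: ΔT,f; free: γ,ω,t,X1
RREF:
  r0: [   1    0    0    0    0    0]
  r1: [   0    1    1    1   -1   -2]
Fix exponent of ω at 1, γ at 0, t at 0, X1 at 0; solve each RREF row for its pivot's exponent:
  r0: exp(ΔT) + (0)·1 = 0 ⇒ exp(ΔT) = 0
  r1: exp(f) + (1)·1 = 0 ⇒ exp(f) = -1
Π_2 = f^-1 · ω

["0", "-1", "0", "1", "0", "0"]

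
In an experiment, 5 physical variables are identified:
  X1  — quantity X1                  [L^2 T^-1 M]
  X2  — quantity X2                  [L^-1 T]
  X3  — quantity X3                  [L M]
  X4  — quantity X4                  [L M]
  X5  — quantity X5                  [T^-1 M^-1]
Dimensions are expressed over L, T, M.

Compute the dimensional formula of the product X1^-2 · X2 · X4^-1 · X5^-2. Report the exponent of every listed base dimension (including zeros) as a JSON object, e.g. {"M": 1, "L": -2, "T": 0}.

{"L": -6, "T": 5, "M": -1}

Write exponents as rows L,T,M / cols X1,X2,X3,X4,X5:
  L: [ 2 -1  1  1  0]
  T: [-1  1  0  0 -1]
  M: [ 1  0  1  1 -1]
  [L]: (-2)·2+(1)·-1+(-1)·1+(-2)·0 = -6
  [T]: (-2)·-1+(1)·1+(-1)·0+(-2)·-1 = 5
  [M]: (-2)·1+(1)·0+(-1)·1+(-2)·-1 = -1
⇒ L^-6 T^5 M^-1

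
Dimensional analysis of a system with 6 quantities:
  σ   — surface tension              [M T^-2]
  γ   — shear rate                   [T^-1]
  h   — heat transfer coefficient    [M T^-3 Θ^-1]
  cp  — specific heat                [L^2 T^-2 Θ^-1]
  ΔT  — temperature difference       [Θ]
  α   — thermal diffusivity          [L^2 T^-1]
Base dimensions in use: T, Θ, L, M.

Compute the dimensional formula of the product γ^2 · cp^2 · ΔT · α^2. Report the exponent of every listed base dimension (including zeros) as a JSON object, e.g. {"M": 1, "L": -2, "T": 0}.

{"T": -8, "Θ": -1, "L": 8, "M": 0}

Write exponents as rows T,Θ,L,M / cols σ,γ,h,cp,ΔT,α:
  T: [-2 -1 -3 -2  0 -1]
  Θ: [ 0  0 -1 -1  1  0]
  L: [ 0  0  0  2  0  2]
  M: [ 1  0  1  0  0  0]
  [T]: (2)·-1+(2)·-2+(1)·0+(2)·-1 = -8
  [Θ]: (2)·0+(2)·-1+(1)·1+(2)·0 = -1
  [L]: (2)·0+(2)·2+(1)·0+(2)·2 = 8
  [M]: (2)·0+(2)·0+(1)·0+(2)·0 = 0
⇒ T^-8 Θ^-1 L^8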